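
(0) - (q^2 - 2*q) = -q^2 + 2*q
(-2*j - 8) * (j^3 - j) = -2*j^4 - 8*j^3 + 2*j^2 + 8*j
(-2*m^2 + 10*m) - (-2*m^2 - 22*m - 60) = 32*m + 60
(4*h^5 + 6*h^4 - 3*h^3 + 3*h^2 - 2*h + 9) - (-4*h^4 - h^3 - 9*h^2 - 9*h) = 4*h^5 + 10*h^4 - 2*h^3 + 12*h^2 + 7*h + 9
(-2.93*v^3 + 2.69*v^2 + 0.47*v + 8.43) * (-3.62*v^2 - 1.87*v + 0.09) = 10.6066*v^5 - 4.2587*v^4 - 6.9954*v^3 - 31.1534*v^2 - 15.7218*v + 0.7587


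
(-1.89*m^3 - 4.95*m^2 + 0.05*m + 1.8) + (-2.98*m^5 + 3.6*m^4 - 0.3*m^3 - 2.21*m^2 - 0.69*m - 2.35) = -2.98*m^5 + 3.6*m^4 - 2.19*m^3 - 7.16*m^2 - 0.64*m - 0.55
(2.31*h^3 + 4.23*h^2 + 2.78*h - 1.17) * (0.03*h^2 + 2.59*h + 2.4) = 0.0693*h^5 + 6.1098*h^4 + 16.5831*h^3 + 17.3171*h^2 + 3.6417*h - 2.808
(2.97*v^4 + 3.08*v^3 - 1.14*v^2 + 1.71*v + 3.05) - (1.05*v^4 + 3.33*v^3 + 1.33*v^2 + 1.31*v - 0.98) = 1.92*v^4 - 0.25*v^3 - 2.47*v^2 + 0.4*v + 4.03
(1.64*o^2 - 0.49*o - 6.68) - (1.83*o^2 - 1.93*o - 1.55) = -0.19*o^2 + 1.44*o - 5.13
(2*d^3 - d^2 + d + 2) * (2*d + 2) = 4*d^4 + 2*d^3 + 6*d + 4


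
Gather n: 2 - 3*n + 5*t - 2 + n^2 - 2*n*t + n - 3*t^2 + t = n^2 + n*(-2*t - 2) - 3*t^2 + 6*t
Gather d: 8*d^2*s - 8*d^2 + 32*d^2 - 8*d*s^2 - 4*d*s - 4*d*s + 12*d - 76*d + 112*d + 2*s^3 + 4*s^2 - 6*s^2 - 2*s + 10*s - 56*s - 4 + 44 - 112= d^2*(8*s + 24) + d*(-8*s^2 - 8*s + 48) + 2*s^3 - 2*s^2 - 48*s - 72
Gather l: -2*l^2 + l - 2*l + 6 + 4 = -2*l^2 - l + 10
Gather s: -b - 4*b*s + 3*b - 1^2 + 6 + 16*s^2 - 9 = -4*b*s + 2*b + 16*s^2 - 4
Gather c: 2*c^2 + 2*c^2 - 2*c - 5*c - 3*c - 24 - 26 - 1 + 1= 4*c^2 - 10*c - 50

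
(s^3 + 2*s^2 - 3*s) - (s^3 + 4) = 2*s^2 - 3*s - 4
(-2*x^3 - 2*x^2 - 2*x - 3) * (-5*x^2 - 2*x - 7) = 10*x^5 + 14*x^4 + 28*x^3 + 33*x^2 + 20*x + 21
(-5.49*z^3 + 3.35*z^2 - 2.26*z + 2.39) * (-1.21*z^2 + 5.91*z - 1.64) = 6.6429*z^5 - 36.4994*z^4 + 31.5367*z^3 - 21.7425*z^2 + 17.8313*z - 3.9196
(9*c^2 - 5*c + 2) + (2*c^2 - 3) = 11*c^2 - 5*c - 1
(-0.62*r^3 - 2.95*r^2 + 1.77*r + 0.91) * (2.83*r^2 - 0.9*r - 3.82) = -1.7546*r^5 - 7.7905*r^4 + 10.0325*r^3 + 12.2513*r^2 - 7.5804*r - 3.4762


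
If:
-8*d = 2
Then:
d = -1/4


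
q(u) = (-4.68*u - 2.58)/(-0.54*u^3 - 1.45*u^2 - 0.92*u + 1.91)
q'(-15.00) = 0.01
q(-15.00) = 0.04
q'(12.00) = -0.01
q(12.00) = 0.05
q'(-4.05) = 0.56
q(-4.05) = 0.92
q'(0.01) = -3.15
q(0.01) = -1.38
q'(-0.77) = -2.42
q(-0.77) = 0.51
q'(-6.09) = 0.13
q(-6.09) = 0.34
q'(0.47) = -14.66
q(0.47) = -4.34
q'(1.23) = -7.94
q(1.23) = 3.44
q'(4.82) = -0.09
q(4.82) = 0.26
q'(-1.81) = -0.91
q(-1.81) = 2.91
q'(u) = (-4.68*u - 2.58)*(1.62*u^2 + 2.9*u + 0.92)/(-0.54*u^3 - 1.45*u^2 - 0.92*u + 1.91)^2 - 4.68/(-0.54*u^3 - 1.45*u^2 - 0.92*u + 1.91) = (2.5272*u^3 + 6.786*u^2 + 4.3056*u - (4.68*u + 2.58)*(1.62*u^2 + 2.9*u + 0.92) - 8.9388)/(0.54*u^3 + 1.45*u^2 + 0.92*u - 1.91)^2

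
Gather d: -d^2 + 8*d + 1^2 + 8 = -d^2 + 8*d + 9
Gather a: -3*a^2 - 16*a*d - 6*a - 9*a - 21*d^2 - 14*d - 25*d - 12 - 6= -3*a^2 + a*(-16*d - 15) - 21*d^2 - 39*d - 18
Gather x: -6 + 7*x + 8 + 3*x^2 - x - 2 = 3*x^2 + 6*x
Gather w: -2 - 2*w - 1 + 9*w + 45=7*w + 42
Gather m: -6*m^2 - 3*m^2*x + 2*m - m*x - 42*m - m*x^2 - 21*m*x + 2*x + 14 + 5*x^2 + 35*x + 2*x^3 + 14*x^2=m^2*(-3*x - 6) + m*(-x^2 - 22*x - 40) + 2*x^3 + 19*x^2 + 37*x + 14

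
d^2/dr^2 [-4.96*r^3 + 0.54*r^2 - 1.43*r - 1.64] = 1.08 - 29.76*r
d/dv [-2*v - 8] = -2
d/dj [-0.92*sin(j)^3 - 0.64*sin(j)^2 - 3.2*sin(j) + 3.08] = (-1.28*sin(j) + 1.38*cos(2*j) - 4.58)*cos(j)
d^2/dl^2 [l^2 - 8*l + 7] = 2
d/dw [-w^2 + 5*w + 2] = 5 - 2*w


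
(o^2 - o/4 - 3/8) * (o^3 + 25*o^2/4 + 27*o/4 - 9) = o^5 + 6*o^4 + 77*o^3/16 - 417*o^2/32 - 9*o/32 + 27/8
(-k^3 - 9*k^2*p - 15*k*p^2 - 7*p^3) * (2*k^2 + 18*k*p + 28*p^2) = -2*k^5 - 36*k^4*p - 220*k^3*p^2 - 536*k^2*p^3 - 546*k*p^4 - 196*p^5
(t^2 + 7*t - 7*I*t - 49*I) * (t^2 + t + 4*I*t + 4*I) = t^4 + 8*t^3 - 3*I*t^3 + 35*t^2 - 24*I*t^2 + 224*t - 21*I*t + 196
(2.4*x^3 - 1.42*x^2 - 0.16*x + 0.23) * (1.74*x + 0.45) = 4.176*x^4 - 1.3908*x^3 - 0.9174*x^2 + 0.3282*x + 0.1035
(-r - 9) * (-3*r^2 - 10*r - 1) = 3*r^3 + 37*r^2 + 91*r + 9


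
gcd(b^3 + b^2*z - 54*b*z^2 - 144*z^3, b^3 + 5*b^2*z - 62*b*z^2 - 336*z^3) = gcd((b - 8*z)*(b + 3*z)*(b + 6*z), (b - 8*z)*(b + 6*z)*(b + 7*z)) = -b^2 + 2*b*z + 48*z^2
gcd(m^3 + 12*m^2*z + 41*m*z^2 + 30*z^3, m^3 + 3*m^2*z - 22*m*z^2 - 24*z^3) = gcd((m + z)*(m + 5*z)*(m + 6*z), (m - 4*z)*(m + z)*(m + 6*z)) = m^2 + 7*m*z + 6*z^2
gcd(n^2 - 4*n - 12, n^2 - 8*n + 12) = n - 6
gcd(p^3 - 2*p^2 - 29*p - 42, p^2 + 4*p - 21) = 1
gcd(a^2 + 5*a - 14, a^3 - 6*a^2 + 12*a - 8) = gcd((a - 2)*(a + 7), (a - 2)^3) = a - 2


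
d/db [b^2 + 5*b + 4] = 2*b + 5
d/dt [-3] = 0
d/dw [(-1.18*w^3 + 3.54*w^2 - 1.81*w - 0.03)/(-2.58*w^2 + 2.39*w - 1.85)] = (3.0444*w^4 - 5.6404*w^3 + 10.3398*w^2 - 13.2528*w + 3.4202)/(6.6564*w^4 - 12.3324*w^3 + 15.2581*w^2 - 8.843*w + 3.4225)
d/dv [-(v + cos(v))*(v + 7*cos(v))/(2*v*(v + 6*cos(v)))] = (v^3*sin(v) + 7*v^2*sin(2*v)/2 + v^2*cos(v) + 21*v*sin(v)*cos(v)^2 + 7*v*cos(v)^2 + 21*cos(v)^3)/(v^2*(v + 6*cos(v))^2)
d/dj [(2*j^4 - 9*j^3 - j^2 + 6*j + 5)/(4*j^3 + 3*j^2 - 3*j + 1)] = (8*j^6 + 12*j^5 - 41*j^4 + 14*j^3 - 102*j^2 - 32*j + 21)/(16*j^6 + 24*j^5 - 15*j^4 - 10*j^3 + 15*j^2 - 6*j + 1)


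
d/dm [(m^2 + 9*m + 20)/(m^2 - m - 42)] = 2*(-5*m^2 - 62*m - 179)/(m^4 - 2*m^3 - 83*m^2 + 84*m + 1764)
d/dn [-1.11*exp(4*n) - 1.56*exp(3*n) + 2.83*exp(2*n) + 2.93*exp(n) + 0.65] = (-4.44*exp(3*n) - 4.68*exp(2*n) + 5.66*exp(n) + 2.93)*exp(n)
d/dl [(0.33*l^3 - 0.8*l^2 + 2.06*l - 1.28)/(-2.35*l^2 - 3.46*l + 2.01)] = (-0.7755*l^4 - 2.2836*l^3 + 9.5989*l^2 - 9.232*l - 0.2882)/(5.5225*l^4 + 16.262*l^3 + 2.5246*l^2 - 13.9092*l + 4.0401)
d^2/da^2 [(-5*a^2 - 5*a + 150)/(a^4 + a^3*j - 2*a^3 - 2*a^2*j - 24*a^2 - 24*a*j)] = 10*(a^2*(-a^3 - a^2*j + 2*a^2 + 2*a*j + 24*a + 24*j)^2 - a*((2*a + 1)*(-4*a^3 - 3*a^2*j + 6*a^2 + 4*a*j + 48*a + 24*j) + (a^2 + a - 30)*(-6*a^2 - 3*a*j + 6*a + 2*j + 24))*(-a^3 - a^2*j + 2*a^2 + 2*a*j + 24*a + 24*j) + (a^2 + a - 30)*(-4*a^3 - 3*a^2*j + 6*a^2 + 4*a*j + 48*a + 24*j)^2)/(a^3*(-a^3 - a^2*j + 2*a^2 + 2*a*j + 24*a + 24*j)^3)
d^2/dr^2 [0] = 0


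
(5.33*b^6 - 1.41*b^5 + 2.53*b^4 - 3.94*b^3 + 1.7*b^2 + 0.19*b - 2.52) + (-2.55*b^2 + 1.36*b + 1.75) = 5.33*b^6 - 1.41*b^5 + 2.53*b^4 - 3.94*b^3 - 0.85*b^2 + 1.55*b - 0.77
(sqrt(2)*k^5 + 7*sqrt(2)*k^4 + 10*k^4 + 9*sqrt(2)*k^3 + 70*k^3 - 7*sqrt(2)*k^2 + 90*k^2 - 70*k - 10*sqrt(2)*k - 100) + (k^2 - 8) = sqrt(2)*k^5 + 7*sqrt(2)*k^4 + 10*k^4 + 9*sqrt(2)*k^3 + 70*k^3 - 7*sqrt(2)*k^2 + 91*k^2 - 70*k - 10*sqrt(2)*k - 108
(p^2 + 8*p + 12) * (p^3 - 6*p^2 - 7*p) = p^5 + 2*p^4 - 43*p^3 - 128*p^2 - 84*p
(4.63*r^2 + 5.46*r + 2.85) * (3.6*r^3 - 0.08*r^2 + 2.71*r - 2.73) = 16.668*r^5 + 19.2856*r^4 + 22.3705*r^3 + 1.9287*r^2 - 7.1823*r - 7.7805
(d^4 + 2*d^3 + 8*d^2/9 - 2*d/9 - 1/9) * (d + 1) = d^5 + 3*d^4 + 26*d^3/9 + 2*d^2/3 - d/3 - 1/9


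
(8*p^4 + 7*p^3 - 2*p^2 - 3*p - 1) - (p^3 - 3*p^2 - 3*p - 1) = 8*p^4 + 6*p^3 + p^2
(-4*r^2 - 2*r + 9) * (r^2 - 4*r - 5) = -4*r^4 + 14*r^3 + 37*r^2 - 26*r - 45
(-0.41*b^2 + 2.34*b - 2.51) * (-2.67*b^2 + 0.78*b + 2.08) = 1.0947*b^4 - 6.5676*b^3 + 7.6741*b^2 + 2.9094*b - 5.2208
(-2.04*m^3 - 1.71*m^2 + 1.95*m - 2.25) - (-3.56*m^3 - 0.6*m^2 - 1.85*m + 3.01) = 1.52*m^3 - 1.11*m^2 + 3.8*m - 5.26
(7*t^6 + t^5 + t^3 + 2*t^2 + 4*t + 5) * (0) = 0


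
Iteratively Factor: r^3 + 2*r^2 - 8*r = (r - 2)*(r^2 + 4*r) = r*(r - 2)*(r + 4)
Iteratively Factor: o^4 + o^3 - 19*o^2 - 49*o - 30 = (o - 5)*(o^3 + 6*o^2 + 11*o + 6) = (o - 5)*(o + 3)*(o^2 + 3*o + 2) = (o - 5)*(o + 2)*(o + 3)*(o + 1)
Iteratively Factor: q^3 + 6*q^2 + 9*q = (q + 3)*(q^2 + 3*q) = q*(q + 3)*(q + 3)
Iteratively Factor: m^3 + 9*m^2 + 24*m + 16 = (m + 1)*(m^2 + 8*m + 16) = (m + 1)*(m + 4)*(m + 4)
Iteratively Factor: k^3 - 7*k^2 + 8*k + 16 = (k - 4)*(k^2 - 3*k - 4) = (k - 4)^2*(k + 1)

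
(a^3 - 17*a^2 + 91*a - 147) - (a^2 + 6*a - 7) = a^3 - 18*a^2 + 85*a - 140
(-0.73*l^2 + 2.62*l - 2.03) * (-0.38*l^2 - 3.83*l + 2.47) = 0.2774*l^4 + 1.8003*l^3 - 11.0663*l^2 + 14.2463*l - 5.0141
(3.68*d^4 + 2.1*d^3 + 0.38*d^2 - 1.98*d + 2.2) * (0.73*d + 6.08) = 2.6864*d^5 + 23.9074*d^4 + 13.0454*d^3 + 0.865*d^2 - 10.4324*d + 13.376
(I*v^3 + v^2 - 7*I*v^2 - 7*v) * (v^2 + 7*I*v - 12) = I*v^5 - 6*v^4 - 7*I*v^4 + 42*v^3 - 5*I*v^3 - 12*v^2 + 35*I*v^2 + 84*v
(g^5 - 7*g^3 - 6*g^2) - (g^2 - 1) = g^5 - 7*g^3 - 7*g^2 + 1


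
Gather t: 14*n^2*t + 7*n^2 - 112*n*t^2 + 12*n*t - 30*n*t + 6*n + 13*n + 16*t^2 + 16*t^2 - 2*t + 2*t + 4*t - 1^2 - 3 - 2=7*n^2 + 19*n + t^2*(32 - 112*n) + t*(14*n^2 - 18*n + 4) - 6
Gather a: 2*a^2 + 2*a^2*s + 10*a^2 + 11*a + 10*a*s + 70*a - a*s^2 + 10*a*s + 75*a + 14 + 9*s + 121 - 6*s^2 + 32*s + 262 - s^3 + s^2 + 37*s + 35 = a^2*(2*s + 12) + a*(-s^2 + 20*s + 156) - s^3 - 5*s^2 + 78*s + 432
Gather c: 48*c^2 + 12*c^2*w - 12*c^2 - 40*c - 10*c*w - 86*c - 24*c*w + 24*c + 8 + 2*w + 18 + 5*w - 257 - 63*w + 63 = c^2*(12*w + 36) + c*(-34*w - 102) - 56*w - 168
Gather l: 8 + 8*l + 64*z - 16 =8*l + 64*z - 8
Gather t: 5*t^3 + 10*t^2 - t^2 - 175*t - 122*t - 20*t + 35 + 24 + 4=5*t^3 + 9*t^2 - 317*t + 63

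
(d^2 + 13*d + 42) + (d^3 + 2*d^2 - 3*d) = d^3 + 3*d^2 + 10*d + 42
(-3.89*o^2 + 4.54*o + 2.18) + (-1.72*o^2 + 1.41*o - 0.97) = -5.61*o^2 + 5.95*o + 1.21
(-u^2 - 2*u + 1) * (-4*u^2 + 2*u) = 4*u^4 + 6*u^3 - 8*u^2 + 2*u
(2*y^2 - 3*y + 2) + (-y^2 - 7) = y^2 - 3*y - 5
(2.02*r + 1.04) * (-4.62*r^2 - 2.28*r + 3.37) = -9.3324*r^3 - 9.4104*r^2 + 4.4362*r + 3.5048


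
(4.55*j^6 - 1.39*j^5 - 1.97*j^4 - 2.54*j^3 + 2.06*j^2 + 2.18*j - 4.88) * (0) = 0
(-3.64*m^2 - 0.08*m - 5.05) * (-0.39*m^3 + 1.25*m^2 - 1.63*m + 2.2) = 1.4196*m^5 - 4.5188*m^4 + 7.8027*m^3 - 14.1901*m^2 + 8.0555*m - 11.11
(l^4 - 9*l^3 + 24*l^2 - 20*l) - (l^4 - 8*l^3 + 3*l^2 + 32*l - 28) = -l^3 + 21*l^2 - 52*l + 28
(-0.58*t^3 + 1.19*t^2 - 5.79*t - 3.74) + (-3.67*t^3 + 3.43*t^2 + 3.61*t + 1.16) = -4.25*t^3 + 4.62*t^2 - 2.18*t - 2.58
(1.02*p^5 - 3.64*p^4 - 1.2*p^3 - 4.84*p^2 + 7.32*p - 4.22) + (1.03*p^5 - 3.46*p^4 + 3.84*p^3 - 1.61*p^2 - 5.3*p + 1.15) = 2.05*p^5 - 7.1*p^4 + 2.64*p^3 - 6.45*p^2 + 2.02*p - 3.07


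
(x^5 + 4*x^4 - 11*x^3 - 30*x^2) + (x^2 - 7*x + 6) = x^5 + 4*x^4 - 11*x^3 - 29*x^2 - 7*x + 6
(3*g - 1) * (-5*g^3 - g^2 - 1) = -15*g^4 + 2*g^3 + g^2 - 3*g + 1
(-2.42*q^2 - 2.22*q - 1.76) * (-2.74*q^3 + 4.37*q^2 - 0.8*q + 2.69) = 6.6308*q^5 - 4.4926*q^4 - 2.943*q^3 - 12.425*q^2 - 4.5638*q - 4.7344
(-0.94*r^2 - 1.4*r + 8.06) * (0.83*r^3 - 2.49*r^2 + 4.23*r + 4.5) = -0.7802*r^5 + 1.1786*r^4 + 6.1996*r^3 - 30.2214*r^2 + 27.7938*r + 36.27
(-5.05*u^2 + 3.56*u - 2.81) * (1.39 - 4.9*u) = 24.745*u^3 - 24.4635*u^2 + 18.7174*u - 3.9059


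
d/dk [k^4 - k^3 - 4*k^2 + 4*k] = 4*k^3 - 3*k^2 - 8*k + 4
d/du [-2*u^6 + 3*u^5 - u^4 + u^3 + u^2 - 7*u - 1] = -12*u^5 + 15*u^4 - 4*u^3 + 3*u^2 + 2*u - 7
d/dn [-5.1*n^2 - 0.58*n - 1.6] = -10.2*n - 0.58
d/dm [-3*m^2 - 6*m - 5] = -6*m - 6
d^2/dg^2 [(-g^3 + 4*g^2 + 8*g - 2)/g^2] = 4*(4*g - 3)/g^4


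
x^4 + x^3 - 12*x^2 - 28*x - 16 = (x - 4)*(x + 1)*(x + 2)^2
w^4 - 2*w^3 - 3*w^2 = w^2*(w - 3)*(w + 1)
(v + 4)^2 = v^2 + 8*v + 16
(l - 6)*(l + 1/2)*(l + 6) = l^3 + l^2/2 - 36*l - 18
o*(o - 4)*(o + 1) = o^3 - 3*o^2 - 4*o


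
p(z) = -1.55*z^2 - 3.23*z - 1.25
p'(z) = -3.1*z - 3.23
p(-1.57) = 0.00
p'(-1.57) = 1.64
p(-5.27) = -27.28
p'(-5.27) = 13.11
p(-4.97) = -23.48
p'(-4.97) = 12.18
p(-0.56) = 0.07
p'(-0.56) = -1.49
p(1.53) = -9.82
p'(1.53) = -7.97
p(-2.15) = -1.47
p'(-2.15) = 3.44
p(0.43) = -2.93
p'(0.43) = -4.56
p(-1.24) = 0.37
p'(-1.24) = 0.61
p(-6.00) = -37.67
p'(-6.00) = 15.37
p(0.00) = -1.25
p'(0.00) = -3.23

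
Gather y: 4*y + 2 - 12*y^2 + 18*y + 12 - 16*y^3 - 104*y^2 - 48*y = -16*y^3 - 116*y^2 - 26*y + 14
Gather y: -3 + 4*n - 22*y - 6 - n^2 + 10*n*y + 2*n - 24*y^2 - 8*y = -n^2 + 6*n - 24*y^2 + y*(10*n - 30) - 9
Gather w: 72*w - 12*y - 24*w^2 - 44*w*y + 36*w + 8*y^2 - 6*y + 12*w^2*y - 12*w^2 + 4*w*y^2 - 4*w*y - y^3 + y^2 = w^2*(12*y - 36) + w*(4*y^2 - 48*y + 108) - y^3 + 9*y^2 - 18*y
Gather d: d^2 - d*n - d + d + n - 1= d^2 - d*n + n - 1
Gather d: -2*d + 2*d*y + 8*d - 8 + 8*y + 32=d*(2*y + 6) + 8*y + 24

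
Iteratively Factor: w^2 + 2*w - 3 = (w + 3)*(w - 1)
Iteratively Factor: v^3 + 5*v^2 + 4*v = (v + 4)*(v^2 + v) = v*(v + 4)*(v + 1)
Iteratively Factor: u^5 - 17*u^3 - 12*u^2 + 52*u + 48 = (u - 4)*(u^4 + 4*u^3 - u^2 - 16*u - 12) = (u - 4)*(u - 2)*(u^3 + 6*u^2 + 11*u + 6) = (u - 4)*(u - 2)*(u + 1)*(u^2 + 5*u + 6) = (u - 4)*(u - 2)*(u + 1)*(u + 3)*(u + 2)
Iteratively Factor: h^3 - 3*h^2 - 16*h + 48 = (h + 4)*(h^2 - 7*h + 12) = (h - 3)*(h + 4)*(h - 4)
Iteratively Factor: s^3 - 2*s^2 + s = (s - 1)*(s^2 - s) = s*(s - 1)*(s - 1)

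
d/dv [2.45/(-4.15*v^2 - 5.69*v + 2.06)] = (20.335*v + 13.9405)/(4.15*v^2 + 5.69*v - 2.06)^2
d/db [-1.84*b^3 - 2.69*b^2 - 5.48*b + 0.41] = -5.52*b^2 - 5.38*b - 5.48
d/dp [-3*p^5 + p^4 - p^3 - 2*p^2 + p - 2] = -15*p^4 + 4*p^3 - 3*p^2 - 4*p + 1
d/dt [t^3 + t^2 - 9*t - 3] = 3*t^2 + 2*t - 9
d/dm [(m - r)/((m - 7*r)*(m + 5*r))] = ((-m + r)*(m - 7*r) + (-m + r)*(m + 5*r) + (m - 7*r)*(m + 5*r))/((m - 7*r)^2*(m + 5*r)^2)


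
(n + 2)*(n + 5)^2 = n^3 + 12*n^2 + 45*n + 50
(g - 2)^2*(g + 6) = g^3 + 2*g^2 - 20*g + 24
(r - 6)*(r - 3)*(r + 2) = r^3 - 7*r^2 + 36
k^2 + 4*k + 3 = (k + 1)*(k + 3)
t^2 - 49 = (t - 7)*(t + 7)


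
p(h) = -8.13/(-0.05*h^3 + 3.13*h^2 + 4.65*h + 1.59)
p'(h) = -8.13*(0.15*h^2 - 6.26*h - 4.65)/(-0.05*h^3 + 3.13*h^2 + 4.65*h + 1.59)^2 = (-1.2195*h^2 + 50.8938*h + 37.8045)/(-0.05*h^3 + 3.13*h^2 + 4.65*h + 1.59)^2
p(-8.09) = -0.04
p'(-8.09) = -0.01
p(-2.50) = -0.79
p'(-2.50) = -0.91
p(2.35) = -0.28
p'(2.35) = 0.18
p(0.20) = -3.07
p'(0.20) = 6.85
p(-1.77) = -2.36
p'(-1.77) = -4.73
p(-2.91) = -0.51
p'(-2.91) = -0.48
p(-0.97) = -115.89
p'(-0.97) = -2582.73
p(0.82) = -1.09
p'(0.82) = 1.41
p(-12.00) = -0.02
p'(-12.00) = -0.00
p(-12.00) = -0.02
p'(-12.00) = -0.00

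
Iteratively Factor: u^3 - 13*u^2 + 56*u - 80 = (u - 4)*(u^2 - 9*u + 20) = (u - 5)*(u - 4)*(u - 4)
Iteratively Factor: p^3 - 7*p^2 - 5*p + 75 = (p - 5)*(p^2 - 2*p - 15) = (p - 5)^2*(p + 3)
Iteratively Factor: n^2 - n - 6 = (n + 2)*(n - 3)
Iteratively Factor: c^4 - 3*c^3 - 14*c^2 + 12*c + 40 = (c - 5)*(c^3 + 2*c^2 - 4*c - 8) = (c - 5)*(c - 2)*(c^2 + 4*c + 4) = (c - 5)*(c - 2)*(c + 2)*(c + 2)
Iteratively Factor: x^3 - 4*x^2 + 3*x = (x)*(x^2 - 4*x + 3) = x*(x - 1)*(x - 3)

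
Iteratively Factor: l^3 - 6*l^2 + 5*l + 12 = (l + 1)*(l^2 - 7*l + 12) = (l - 3)*(l + 1)*(l - 4)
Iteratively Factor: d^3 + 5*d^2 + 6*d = (d)*(d^2 + 5*d + 6) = d*(d + 2)*(d + 3)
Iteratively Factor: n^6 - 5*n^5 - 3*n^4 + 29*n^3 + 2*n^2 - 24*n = (n - 3)*(n^5 - 2*n^4 - 9*n^3 + 2*n^2 + 8*n) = (n - 3)*(n + 1)*(n^4 - 3*n^3 - 6*n^2 + 8*n) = (n - 3)*(n + 1)*(n + 2)*(n^3 - 5*n^2 + 4*n) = (n - 4)*(n - 3)*(n + 1)*(n + 2)*(n^2 - n) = (n - 4)*(n - 3)*(n - 1)*(n + 1)*(n + 2)*(n)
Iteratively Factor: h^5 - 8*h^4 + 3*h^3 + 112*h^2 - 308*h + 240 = (h - 5)*(h^4 - 3*h^3 - 12*h^2 + 52*h - 48) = (h - 5)*(h - 3)*(h^3 - 12*h + 16) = (h - 5)*(h - 3)*(h + 4)*(h^2 - 4*h + 4) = (h - 5)*(h - 3)*(h - 2)*(h + 4)*(h - 2)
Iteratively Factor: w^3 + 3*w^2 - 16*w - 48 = (w + 3)*(w^2 - 16) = (w - 4)*(w + 3)*(w + 4)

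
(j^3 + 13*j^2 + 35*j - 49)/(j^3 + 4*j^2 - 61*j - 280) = (j^2 + 6*j - 7)/(j^2 - 3*j - 40)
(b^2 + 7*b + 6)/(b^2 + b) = (b + 6)/b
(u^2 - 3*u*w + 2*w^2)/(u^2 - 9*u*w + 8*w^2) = (u - 2*w)/(u - 8*w)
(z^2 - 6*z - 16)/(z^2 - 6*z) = (z^2 - 6*z - 16)/(z*(z - 6))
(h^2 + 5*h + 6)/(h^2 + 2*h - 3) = (h + 2)/(h - 1)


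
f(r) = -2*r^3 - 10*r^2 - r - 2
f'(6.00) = -337.00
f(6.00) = -800.00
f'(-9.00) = -307.00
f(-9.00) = 655.00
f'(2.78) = -102.97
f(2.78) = -125.03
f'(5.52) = -294.22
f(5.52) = -648.62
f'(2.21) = -74.50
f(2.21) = -74.64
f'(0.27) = -6.84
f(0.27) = -3.04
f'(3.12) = -121.81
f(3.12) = -163.21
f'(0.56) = -14.08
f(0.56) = -6.05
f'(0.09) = -2.85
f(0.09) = -2.17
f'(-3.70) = -9.14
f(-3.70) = -33.89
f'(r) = -6*r^2 - 20*r - 1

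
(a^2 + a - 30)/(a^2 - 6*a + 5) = (a + 6)/(a - 1)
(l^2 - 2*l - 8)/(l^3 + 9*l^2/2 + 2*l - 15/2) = 2*(l^2 - 2*l - 8)/(2*l^3 + 9*l^2 + 4*l - 15)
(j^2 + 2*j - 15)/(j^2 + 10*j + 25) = (j - 3)/(j + 5)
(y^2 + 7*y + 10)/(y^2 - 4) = (y + 5)/(y - 2)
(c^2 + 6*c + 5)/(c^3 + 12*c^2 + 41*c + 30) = 1/(c + 6)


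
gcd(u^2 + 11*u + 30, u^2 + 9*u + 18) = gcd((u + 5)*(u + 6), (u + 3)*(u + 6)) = u + 6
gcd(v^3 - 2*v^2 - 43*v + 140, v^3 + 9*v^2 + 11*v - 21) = v + 7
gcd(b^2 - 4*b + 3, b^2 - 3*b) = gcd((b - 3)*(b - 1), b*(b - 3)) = b - 3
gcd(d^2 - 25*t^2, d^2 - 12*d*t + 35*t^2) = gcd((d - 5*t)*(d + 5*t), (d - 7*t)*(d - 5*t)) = -d + 5*t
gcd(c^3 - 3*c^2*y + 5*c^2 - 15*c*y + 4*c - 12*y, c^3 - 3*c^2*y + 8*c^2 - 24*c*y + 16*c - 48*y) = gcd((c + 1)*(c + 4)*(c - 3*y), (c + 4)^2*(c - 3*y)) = -c^2 + 3*c*y - 4*c + 12*y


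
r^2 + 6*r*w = r*(r + 6*w)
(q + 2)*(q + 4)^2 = q^3 + 10*q^2 + 32*q + 32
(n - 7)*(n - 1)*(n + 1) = n^3 - 7*n^2 - n + 7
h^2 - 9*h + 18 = (h - 6)*(h - 3)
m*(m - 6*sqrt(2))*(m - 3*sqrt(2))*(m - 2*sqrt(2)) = m^4 - 11*sqrt(2)*m^3 + 72*m^2 - 72*sqrt(2)*m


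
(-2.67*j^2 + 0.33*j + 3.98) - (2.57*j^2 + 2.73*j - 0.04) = -5.24*j^2 - 2.4*j + 4.02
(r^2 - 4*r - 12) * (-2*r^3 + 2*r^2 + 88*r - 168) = -2*r^5 + 10*r^4 + 104*r^3 - 544*r^2 - 384*r + 2016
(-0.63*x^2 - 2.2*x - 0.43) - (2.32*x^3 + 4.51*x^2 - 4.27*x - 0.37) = -2.32*x^3 - 5.14*x^2 + 2.07*x - 0.06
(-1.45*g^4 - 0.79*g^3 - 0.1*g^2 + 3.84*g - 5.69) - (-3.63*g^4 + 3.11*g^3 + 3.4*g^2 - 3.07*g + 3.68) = 2.18*g^4 - 3.9*g^3 - 3.5*g^2 + 6.91*g - 9.37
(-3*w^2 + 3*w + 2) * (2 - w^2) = 3*w^4 - 3*w^3 - 8*w^2 + 6*w + 4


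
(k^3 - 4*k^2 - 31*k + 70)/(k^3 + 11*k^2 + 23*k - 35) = (k^2 - 9*k + 14)/(k^2 + 6*k - 7)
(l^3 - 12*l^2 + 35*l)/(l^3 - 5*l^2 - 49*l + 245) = l/(l + 7)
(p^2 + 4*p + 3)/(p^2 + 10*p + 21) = (p + 1)/(p + 7)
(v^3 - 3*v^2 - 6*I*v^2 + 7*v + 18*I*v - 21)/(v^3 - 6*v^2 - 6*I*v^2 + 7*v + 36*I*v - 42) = (v - 3)/(v - 6)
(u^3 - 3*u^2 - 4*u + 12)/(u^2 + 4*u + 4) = (u^2 - 5*u + 6)/(u + 2)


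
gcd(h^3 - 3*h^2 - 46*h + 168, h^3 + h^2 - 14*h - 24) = h - 4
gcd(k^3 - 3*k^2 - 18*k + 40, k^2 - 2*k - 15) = k - 5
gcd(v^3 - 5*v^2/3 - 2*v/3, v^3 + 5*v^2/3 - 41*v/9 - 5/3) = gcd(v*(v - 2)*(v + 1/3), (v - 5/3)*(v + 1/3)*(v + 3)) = v + 1/3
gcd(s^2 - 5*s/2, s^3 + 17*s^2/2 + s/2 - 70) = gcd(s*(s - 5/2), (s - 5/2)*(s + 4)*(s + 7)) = s - 5/2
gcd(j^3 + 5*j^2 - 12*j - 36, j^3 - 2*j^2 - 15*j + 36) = j - 3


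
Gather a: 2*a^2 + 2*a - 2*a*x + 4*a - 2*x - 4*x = 2*a^2 + a*(6 - 2*x) - 6*x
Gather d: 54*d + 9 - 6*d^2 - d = -6*d^2 + 53*d + 9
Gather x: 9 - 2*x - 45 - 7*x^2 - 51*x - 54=-7*x^2 - 53*x - 90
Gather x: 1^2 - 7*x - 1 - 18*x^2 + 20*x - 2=-18*x^2 + 13*x - 2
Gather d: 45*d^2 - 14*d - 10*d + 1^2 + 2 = 45*d^2 - 24*d + 3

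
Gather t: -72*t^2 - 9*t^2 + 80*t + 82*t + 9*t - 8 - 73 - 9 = -81*t^2 + 171*t - 90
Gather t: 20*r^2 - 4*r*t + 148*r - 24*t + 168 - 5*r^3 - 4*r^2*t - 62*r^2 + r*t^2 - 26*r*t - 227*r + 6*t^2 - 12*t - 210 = -5*r^3 - 42*r^2 - 79*r + t^2*(r + 6) + t*(-4*r^2 - 30*r - 36) - 42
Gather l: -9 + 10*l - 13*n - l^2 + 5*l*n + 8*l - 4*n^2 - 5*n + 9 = -l^2 + l*(5*n + 18) - 4*n^2 - 18*n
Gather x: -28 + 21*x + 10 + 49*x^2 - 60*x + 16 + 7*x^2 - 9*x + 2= 56*x^2 - 48*x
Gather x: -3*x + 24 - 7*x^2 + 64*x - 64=-7*x^2 + 61*x - 40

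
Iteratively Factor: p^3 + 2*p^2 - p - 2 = (p + 1)*(p^2 + p - 2) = (p - 1)*(p + 1)*(p + 2)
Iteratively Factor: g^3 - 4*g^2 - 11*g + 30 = (g - 2)*(g^2 - 2*g - 15) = (g - 2)*(g + 3)*(g - 5)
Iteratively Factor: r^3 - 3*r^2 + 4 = (r - 2)*(r^2 - r - 2) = (r - 2)^2*(r + 1)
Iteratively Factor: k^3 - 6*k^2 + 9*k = (k - 3)*(k^2 - 3*k) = k*(k - 3)*(k - 3)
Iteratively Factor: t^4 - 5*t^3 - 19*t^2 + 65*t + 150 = (t - 5)*(t^3 - 19*t - 30) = (t - 5)^2*(t^2 + 5*t + 6) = (t - 5)^2*(t + 3)*(t + 2)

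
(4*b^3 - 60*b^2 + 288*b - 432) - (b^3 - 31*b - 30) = 3*b^3 - 60*b^2 + 319*b - 402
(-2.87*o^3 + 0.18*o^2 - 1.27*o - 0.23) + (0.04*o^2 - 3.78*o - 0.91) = -2.87*o^3 + 0.22*o^2 - 5.05*o - 1.14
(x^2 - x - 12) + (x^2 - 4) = 2*x^2 - x - 16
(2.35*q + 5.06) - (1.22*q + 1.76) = 1.13*q + 3.3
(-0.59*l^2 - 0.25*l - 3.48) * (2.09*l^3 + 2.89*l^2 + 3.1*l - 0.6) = -1.2331*l^5 - 2.2276*l^4 - 9.8247*l^3 - 10.4782*l^2 - 10.638*l + 2.088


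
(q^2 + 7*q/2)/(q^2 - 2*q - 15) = q*(2*q + 7)/(2*(q^2 - 2*q - 15))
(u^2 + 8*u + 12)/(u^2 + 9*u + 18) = (u + 2)/(u + 3)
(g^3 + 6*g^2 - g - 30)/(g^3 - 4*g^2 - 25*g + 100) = (g^2 + g - 6)/(g^2 - 9*g + 20)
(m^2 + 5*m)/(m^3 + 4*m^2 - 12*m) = (m + 5)/(m^2 + 4*m - 12)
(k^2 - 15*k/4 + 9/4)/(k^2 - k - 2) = (-k^2 + 15*k/4 - 9/4)/(-k^2 + k + 2)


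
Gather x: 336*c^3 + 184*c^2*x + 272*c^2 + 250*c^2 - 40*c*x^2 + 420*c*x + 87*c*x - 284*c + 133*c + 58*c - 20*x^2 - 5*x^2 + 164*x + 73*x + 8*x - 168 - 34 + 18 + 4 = 336*c^3 + 522*c^2 - 93*c + x^2*(-40*c - 25) + x*(184*c^2 + 507*c + 245) - 180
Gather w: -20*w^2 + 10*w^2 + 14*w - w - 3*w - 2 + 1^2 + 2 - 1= -10*w^2 + 10*w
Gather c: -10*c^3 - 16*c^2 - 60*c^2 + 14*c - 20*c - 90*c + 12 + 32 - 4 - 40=-10*c^3 - 76*c^2 - 96*c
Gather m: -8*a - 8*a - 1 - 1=-16*a - 2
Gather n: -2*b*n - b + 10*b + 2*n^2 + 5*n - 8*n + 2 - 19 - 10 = 9*b + 2*n^2 + n*(-2*b - 3) - 27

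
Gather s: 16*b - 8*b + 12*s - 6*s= 8*b + 6*s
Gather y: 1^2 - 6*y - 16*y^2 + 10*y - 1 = -16*y^2 + 4*y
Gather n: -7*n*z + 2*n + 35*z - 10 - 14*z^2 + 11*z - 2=n*(2 - 7*z) - 14*z^2 + 46*z - 12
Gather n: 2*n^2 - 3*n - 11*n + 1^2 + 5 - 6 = 2*n^2 - 14*n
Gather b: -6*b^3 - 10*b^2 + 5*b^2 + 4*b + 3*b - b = -6*b^3 - 5*b^2 + 6*b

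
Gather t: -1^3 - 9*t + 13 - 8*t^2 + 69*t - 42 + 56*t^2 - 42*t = 48*t^2 + 18*t - 30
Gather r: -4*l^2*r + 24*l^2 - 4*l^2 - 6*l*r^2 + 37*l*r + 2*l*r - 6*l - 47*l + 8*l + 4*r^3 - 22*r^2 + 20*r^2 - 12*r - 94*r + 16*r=20*l^2 - 45*l + 4*r^3 + r^2*(-6*l - 2) + r*(-4*l^2 + 39*l - 90)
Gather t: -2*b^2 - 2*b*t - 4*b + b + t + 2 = -2*b^2 - 3*b + t*(1 - 2*b) + 2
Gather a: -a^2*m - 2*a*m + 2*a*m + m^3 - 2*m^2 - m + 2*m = -a^2*m + m^3 - 2*m^2 + m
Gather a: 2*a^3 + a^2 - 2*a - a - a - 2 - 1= 2*a^3 + a^2 - 4*a - 3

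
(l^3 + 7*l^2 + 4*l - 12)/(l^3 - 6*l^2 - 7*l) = (-l^3 - 7*l^2 - 4*l + 12)/(l*(-l^2 + 6*l + 7))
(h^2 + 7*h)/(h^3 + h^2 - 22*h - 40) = h*(h + 7)/(h^3 + h^2 - 22*h - 40)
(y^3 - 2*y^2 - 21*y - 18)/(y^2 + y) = y - 3 - 18/y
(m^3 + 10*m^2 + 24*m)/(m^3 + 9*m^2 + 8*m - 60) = m*(m + 4)/(m^2 + 3*m - 10)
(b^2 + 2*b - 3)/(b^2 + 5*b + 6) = (b - 1)/(b + 2)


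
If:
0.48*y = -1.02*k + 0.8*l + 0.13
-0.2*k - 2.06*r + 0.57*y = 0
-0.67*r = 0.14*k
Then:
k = -2.47344559585492*y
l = -2.55364313471503*y - 0.1625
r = 0.516839378238342*y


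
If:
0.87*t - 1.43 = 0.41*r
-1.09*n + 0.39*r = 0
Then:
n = 0.759230252852987*t - 1.24793018572388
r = 2.1219512195122*t - 3.48780487804878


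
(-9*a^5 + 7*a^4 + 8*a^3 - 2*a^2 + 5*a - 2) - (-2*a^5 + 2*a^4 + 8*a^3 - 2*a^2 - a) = -7*a^5 + 5*a^4 + 6*a - 2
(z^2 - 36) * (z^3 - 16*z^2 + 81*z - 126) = z^5 - 16*z^4 + 45*z^3 + 450*z^2 - 2916*z + 4536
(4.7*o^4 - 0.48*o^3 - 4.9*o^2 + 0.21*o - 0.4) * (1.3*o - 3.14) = 6.11*o^5 - 15.382*o^4 - 4.8628*o^3 + 15.659*o^2 - 1.1794*o + 1.256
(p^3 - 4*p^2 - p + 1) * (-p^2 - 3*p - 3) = -p^5 + p^4 + 10*p^3 + 14*p^2 - 3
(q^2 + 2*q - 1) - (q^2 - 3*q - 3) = 5*q + 2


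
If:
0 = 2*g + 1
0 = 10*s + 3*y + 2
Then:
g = -1/2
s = -3*y/10 - 1/5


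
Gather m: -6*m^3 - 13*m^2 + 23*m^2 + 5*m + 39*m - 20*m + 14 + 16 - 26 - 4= -6*m^3 + 10*m^2 + 24*m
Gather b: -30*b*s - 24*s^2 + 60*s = -30*b*s - 24*s^2 + 60*s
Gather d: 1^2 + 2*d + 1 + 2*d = 4*d + 2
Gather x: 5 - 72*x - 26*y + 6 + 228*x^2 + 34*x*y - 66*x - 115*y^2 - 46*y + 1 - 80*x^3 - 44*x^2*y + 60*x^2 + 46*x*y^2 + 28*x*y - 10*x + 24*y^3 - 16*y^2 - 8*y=-80*x^3 + x^2*(288 - 44*y) + x*(46*y^2 + 62*y - 148) + 24*y^3 - 131*y^2 - 80*y + 12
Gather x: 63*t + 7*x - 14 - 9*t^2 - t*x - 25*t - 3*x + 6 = -9*t^2 + 38*t + x*(4 - t) - 8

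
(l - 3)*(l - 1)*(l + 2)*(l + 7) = l^4 + 5*l^3 - 19*l^2 - 29*l + 42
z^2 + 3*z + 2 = (z + 1)*(z + 2)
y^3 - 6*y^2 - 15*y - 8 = (y - 8)*(y + 1)^2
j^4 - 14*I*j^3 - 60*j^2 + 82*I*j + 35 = (j - 7*I)*(j - 5*I)*(j - I)^2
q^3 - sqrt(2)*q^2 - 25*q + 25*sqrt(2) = (q - 5)*(q + 5)*(q - sqrt(2))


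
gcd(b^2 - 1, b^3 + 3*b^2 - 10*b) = 1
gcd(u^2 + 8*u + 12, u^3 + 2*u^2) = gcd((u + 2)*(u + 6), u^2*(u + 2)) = u + 2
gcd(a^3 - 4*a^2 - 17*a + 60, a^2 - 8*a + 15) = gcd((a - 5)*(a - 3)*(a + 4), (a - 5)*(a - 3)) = a^2 - 8*a + 15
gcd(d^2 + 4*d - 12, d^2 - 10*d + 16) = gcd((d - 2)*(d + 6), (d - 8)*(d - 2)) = d - 2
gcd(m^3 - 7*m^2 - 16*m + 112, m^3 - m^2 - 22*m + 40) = m - 4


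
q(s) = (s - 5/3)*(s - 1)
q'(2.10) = 1.53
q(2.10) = 0.48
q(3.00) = 2.67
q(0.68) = 0.32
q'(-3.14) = -8.95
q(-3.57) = 23.93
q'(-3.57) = -9.81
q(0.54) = 0.52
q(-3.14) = 19.90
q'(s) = 2*s - 8/3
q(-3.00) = 18.67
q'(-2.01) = -6.69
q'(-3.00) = -8.67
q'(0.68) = -1.31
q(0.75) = 0.23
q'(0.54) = -1.59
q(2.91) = 2.37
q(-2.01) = 11.07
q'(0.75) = -1.17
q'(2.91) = 3.15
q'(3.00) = 3.33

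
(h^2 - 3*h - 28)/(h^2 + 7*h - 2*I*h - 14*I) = (h^2 - 3*h - 28)/(h^2 + h*(7 - 2*I) - 14*I)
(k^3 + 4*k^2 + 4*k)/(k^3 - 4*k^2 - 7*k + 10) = k*(k + 2)/(k^2 - 6*k + 5)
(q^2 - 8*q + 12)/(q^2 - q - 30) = (q - 2)/(q + 5)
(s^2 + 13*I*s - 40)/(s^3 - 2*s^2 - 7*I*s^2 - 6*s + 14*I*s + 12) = (s^2 + 13*I*s - 40)/(s^3 + s^2*(-2 - 7*I) + s*(-6 + 14*I) + 12)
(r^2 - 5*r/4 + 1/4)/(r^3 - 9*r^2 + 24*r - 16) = (r - 1/4)/(r^2 - 8*r + 16)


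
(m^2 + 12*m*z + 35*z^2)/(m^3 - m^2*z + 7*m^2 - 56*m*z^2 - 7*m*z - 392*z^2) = (-m - 5*z)/(-m^2 + 8*m*z - 7*m + 56*z)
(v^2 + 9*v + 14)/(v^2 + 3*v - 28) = (v + 2)/(v - 4)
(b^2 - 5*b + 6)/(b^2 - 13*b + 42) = (b^2 - 5*b + 6)/(b^2 - 13*b + 42)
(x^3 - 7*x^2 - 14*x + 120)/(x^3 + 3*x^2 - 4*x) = (x^2 - 11*x + 30)/(x*(x - 1))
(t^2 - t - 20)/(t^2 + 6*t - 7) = (t^2 - t - 20)/(t^2 + 6*t - 7)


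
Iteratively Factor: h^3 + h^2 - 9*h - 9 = (h + 3)*(h^2 - 2*h - 3) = (h - 3)*(h + 3)*(h + 1)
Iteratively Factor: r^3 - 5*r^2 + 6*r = (r)*(r^2 - 5*r + 6) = r*(r - 2)*(r - 3)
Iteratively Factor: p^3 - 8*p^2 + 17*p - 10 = (p - 5)*(p^2 - 3*p + 2) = (p - 5)*(p - 1)*(p - 2)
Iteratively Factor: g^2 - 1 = (g + 1)*(g - 1)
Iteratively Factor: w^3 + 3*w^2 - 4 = (w + 2)*(w^2 + w - 2) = (w + 2)^2*(w - 1)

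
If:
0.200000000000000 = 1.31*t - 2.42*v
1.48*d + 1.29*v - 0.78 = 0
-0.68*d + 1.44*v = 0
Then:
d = 0.37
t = 0.48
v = 0.18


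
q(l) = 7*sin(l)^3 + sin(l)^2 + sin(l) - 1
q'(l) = 21*sin(l)^2*cos(l) + 2*sin(l)*cos(l) + cos(l)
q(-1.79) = -7.53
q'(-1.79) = -4.14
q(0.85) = 3.28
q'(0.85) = 9.47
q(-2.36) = -3.65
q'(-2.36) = -7.11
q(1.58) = 8.00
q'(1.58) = -0.22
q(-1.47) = -7.90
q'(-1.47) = 1.99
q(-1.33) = -7.44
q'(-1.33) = 4.50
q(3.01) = -0.84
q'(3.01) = -1.61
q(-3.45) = -0.41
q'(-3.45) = -3.37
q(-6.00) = -0.49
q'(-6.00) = 3.07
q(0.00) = -1.00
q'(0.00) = 1.00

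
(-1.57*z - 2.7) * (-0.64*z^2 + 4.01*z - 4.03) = 1.0048*z^3 - 4.5677*z^2 - 4.4999*z + 10.881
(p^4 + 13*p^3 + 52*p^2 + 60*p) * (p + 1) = p^5 + 14*p^4 + 65*p^3 + 112*p^2 + 60*p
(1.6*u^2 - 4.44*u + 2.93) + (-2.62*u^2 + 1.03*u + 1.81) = -1.02*u^2 - 3.41*u + 4.74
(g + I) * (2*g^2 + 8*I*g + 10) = 2*g^3 + 10*I*g^2 + 2*g + 10*I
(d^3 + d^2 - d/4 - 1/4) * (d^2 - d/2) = d^5 + d^4/2 - 3*d^3/4 - d^2/8 + d/8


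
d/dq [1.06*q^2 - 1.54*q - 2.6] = 2.12*q - 1.54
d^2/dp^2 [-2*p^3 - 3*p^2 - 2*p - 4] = -12*p - 6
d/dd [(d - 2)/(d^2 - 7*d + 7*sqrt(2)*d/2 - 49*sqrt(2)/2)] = 2*(2*d^2 - 14*d + 7*sqrt(2)*d - (d - 2)*(4*d - 14 + 7*sqrt(2)) - 49*sqrt(2))/(2*d^2 - 14*d + 7*sqrt(2)*d - 49*sqrt(2))^2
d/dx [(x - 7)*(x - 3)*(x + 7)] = 3*x^2 - 6*x - 49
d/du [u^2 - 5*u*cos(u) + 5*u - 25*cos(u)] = 5*u*sin(u) + 2*u + 25*sin(u) - 5*cos(u) + 5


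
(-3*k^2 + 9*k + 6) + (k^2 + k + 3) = -2*k^2 + 10*k + 9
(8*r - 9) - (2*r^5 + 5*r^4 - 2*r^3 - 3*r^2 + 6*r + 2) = -2*r^5 - 5*r^4 + 2*r^3 + 3*r^2 + 2*r - 11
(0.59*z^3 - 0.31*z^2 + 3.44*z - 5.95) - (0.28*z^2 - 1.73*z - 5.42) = 0.59*z^3 - 0.59*z^2 + 5.17*z - 0.53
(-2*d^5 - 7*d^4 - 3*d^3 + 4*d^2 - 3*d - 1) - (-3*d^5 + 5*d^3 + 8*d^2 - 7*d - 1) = d^5 - 7*d^4 - 8*d^3 - 4*d^2 + 4*d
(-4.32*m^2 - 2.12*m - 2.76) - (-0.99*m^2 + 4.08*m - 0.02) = -3.33*m^2 - 6.2*m - 2.74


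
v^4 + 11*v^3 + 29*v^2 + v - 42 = (v - 1)*(v + 2)*(v + 3)*(v + 7)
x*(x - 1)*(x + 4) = x^3 + 3*x^2 - 4*x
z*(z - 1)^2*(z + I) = z^4 - 2*z^3 + I*z^3 + z^2 - 2*I*z^2 + I*z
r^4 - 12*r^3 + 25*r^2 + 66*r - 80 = (r - 8)*(r - 5)*(r - 1)*(r + 2)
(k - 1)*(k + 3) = k^2 + 2*k - 3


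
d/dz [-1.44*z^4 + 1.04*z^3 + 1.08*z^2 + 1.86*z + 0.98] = -5.76*z^3 + 3.12*z^2 + 2.16*z + 1.86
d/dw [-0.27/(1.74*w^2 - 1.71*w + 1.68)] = (0.9396*w - 0.4617)/(1.74*w^2 - 1.71*w + 1.68)^2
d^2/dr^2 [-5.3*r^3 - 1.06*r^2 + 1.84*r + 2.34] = -31.8*r - 2.12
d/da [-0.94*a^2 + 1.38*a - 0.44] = 1.38 - 1.88*a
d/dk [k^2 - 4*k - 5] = 2*k - 4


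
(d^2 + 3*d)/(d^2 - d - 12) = d/(d - 4)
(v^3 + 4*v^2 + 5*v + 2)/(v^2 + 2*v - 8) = (v^3 + 4*v^2 + 5*v + 2)/(v^2 + 2*v - 8)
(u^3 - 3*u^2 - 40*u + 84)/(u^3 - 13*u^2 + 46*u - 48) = (u^2 - u - 42)/(u^2 - 11*u + 24)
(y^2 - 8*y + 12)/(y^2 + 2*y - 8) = (y - 6)/(y + 4)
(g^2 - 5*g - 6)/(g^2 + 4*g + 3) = (g - 6)/(g + 3)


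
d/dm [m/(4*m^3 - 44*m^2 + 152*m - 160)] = (m^3 - 11*m^2 - m*(3*m^2 - 22*m + 38) + 38*m - 40)/(4*(m^3 - 11*m^2 + 38*m - 40)^2)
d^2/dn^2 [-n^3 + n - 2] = -6*n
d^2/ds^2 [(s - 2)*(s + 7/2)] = 2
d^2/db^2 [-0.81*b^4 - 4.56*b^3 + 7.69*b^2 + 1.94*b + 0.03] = -9.72*b^2 - 27.36*b + 15.38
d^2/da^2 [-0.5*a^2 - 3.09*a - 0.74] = -1.00000000000000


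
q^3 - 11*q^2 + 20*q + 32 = (q - 8)*(q - 4)*(q + 1)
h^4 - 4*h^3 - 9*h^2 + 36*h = h*(h - 4)*(h - 3)*(h + 3)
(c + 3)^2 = c^2 + 6*c + 9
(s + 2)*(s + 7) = s^2 + 9*s + 14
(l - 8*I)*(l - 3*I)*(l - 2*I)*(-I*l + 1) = -I*l^4 - 12*l^3 + 33*I*l^2 + 2*l + 48*I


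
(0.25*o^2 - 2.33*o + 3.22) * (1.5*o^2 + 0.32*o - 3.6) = 0.375*o^4 - 3.415*o^3 + 3.1844*o^2 + 9.4184*o - 11.592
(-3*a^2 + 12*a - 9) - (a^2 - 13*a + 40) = -4*a^2 + 25*a - 49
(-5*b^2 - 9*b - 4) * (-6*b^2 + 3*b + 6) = 30*b^4 + 39*b^3 - 33*b^2 - 66*b - 24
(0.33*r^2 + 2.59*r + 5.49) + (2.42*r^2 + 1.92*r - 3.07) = 2.75*r^2 + 4.51*r + 2.42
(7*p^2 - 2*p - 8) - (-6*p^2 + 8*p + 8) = 13*p^2 - 10*p - 16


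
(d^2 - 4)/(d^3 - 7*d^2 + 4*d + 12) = (d + 2)/(d^2 - 5*d - 6)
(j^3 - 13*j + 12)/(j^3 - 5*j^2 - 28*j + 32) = (j - 3)/(j - 8)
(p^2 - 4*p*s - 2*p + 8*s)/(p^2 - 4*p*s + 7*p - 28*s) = (p - 2)/(p + 7)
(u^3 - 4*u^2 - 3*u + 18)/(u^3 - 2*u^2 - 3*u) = (u^2 - u - 6)/(u*(u + 1))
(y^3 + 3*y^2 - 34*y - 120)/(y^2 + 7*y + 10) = (y^2 - 2*y - 24)/(y + 2)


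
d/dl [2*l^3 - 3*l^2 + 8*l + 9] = 6*l^2 - 6*l + 8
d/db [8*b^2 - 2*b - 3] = 16*b - 2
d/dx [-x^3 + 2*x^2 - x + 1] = -3*x^2 + 4*x - 1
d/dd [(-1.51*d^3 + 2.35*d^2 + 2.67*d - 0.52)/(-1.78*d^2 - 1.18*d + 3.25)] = (2.6878*d^4 + 3.5636*d^3 - 12.7429*d^2 + 13.4238*d + 8.0639)/(3.1684*d^4 + 4.2008*d^3 - 10.1776*d^2 - 7.67*d + 10.5625)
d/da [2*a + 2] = 2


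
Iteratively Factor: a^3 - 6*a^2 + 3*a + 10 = (a - 2)*(a^2 - 4*a - 5) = (a - 5)*(a - 2)*(a + 1)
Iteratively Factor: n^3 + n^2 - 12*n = (n - 3)*(n^2 + 4*n) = n*(n - 3)*(n + 4)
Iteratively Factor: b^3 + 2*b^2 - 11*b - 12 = (b + 1)*(b^2 + b - 12) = (b + 1)*(b + 4)*(b - 3)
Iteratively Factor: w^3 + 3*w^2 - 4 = (w - 1)*(w^2 + 4*w + 4) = (w - 1)*(w + 2)*(w + 2)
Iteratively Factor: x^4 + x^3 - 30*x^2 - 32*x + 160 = (x + 4)*(x^3 - 3*x^2 - 18*x + 40) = (x + 4)^2*(x^2 - 7*x + 10) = (x - 2)*(x + 4)^2*(x - 5)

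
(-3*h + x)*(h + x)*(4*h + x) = -12*h^3 - 11*h^2*x + 2*h*x^2 + x^3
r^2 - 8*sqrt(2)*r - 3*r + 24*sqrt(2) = (r - 3)*(r - 8*sqrt(2))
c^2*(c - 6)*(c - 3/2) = c^4 - 15*c^3/2 + 9*c^2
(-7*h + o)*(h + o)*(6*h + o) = -42*h^3 - 43*h^2*o + o^3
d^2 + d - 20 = (d - 4)*(d + 5)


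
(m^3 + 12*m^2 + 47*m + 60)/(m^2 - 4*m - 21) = (m^2 + 9*m + 20)/(m - 7)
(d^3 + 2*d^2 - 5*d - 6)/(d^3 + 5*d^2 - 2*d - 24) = (d + 1)/(d + 4)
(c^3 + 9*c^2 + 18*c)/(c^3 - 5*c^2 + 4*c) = (c^2 + 9*c + 18)/(c^2 - 5*c + 4)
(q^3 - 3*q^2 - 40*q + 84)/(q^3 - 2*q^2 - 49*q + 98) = (q + 6)/(q + 7)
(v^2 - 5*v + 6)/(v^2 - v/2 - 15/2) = 2*(v - 2)/(2*v + 5)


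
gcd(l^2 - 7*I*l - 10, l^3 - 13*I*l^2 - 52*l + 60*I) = l^2 - 7*I*l - 10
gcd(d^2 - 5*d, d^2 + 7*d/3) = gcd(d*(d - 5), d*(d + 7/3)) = d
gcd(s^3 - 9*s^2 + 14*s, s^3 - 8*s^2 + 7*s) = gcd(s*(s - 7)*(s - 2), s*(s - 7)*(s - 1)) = s^2 - 7*s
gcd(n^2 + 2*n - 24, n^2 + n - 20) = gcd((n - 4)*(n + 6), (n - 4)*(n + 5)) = n - 4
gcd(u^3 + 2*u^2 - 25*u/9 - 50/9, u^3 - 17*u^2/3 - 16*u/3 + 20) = u^2 + u/3 - 10/3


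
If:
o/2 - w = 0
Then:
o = 2*w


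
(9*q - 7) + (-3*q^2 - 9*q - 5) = -3*q^2 - 12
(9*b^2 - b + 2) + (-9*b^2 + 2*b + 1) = b + 3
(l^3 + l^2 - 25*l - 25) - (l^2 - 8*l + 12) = l^3 - 17*l - 37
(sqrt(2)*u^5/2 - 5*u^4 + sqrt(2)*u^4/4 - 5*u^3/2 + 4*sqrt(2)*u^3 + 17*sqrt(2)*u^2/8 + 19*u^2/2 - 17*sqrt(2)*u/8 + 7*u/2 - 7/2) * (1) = sqrt(2)*u^5/2 - 5*u^4 + sqrt(2)*u^4/4 - 5*u^3/2 + 4*sqrt(2)*u^3 + 17*sqrt(2)*u^2/8 + 19*u^2/2 - 17*sqrt(2)*u/8 + 7*u/2 - 7/2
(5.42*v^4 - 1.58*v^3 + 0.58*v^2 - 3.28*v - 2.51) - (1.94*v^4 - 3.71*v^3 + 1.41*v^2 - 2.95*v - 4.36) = 3.48*v^4 + 2.13*v^3 - 0.83*v^2 - 0.33*v + 1.85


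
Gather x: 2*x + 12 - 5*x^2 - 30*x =-5*x^2 - 28*x + 12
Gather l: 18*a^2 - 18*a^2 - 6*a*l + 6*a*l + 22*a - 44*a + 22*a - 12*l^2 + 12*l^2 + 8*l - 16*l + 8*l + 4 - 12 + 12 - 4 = 0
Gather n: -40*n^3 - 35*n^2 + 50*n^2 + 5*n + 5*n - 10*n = -40*n^3 + 15*n^2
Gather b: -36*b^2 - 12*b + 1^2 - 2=-36*b^2 - 12*b - 1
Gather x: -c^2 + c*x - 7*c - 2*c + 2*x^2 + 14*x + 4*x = -c^2 - 9*c + 2*x^2 + x*(c + 18)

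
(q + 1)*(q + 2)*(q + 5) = q^3 + 8*q^2 + 17*q + 10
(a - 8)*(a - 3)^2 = a^3 - 14*a^2 + 57*a - 72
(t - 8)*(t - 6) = t^2 - 14*t + 48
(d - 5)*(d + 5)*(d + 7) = d^3 + 7*d^2 - 25*d - 175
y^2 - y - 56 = (y - 8)*(y + 7)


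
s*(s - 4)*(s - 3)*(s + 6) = s^4 - s^3 - 30*s^2 + 72*s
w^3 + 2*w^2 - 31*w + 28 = (w - 4)*(w - 1)*(w + 7)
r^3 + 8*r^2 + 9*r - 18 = (r - 1)*(r + 3)*(r + 6)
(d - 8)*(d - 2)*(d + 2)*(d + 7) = d^4 - d^3 - 60*d^2 + 4*d + 224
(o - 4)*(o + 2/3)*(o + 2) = o^3 - 4*o^2/3 - 28*o/3 - 16/3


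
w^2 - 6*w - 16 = (w - 8)*(w + 2)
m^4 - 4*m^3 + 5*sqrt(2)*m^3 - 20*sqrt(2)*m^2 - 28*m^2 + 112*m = m*(m - 4)*(m - 2*sqrt(2))*(m + 7*sqrt(2))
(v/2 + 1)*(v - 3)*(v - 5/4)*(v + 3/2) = v^4/2 - 3*v^3/8 - 65*v^2/16 + 3*v/16 + 45/8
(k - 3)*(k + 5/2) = k^2 - k/2 - 15/2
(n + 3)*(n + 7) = n^2 + 10*n + 21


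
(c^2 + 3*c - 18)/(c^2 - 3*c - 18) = (-c^2 - 3*c + 18)/(-c^2 + 3*c + 18)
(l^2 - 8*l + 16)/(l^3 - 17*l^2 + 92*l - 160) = (l - 4)/(l^2 - 13*l + 40)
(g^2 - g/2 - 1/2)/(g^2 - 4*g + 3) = (g + 1/2)/(g - 3)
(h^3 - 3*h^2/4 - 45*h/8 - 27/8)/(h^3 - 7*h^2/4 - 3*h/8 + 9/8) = (2*h^2 - 3*h - 9)/(2*h^2 - 5*h + 3)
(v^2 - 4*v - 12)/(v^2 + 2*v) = (v - 6)/v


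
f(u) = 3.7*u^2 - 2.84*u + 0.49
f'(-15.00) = -113.84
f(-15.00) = 875.59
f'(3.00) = 19.36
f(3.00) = 25.27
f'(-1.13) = -11.20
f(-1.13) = 8.42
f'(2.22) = 13.59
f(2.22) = 12.42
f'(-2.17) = -18.90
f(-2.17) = 24.08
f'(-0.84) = -9.06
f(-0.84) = 5.49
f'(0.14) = -1.80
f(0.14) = 0.16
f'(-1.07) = -10.76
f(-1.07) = 7.76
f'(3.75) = 24.91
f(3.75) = 41.87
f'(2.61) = 16.47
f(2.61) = 18.28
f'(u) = 7.4*u - 2.84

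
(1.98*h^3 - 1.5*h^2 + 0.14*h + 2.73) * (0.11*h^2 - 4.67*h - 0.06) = 0.2178*h^5 - 9.4116*h^4 + 6.9016*h^3 - 0.2635*h^2 - 12.7575*h - 0.1638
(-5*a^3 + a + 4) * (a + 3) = -5*a^4 - 15*a^3 + a^2 + 7*a + 12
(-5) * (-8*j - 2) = 40*j + 10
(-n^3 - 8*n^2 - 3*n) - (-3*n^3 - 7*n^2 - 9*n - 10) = 2*n^3 - n^2 + 6*n + 10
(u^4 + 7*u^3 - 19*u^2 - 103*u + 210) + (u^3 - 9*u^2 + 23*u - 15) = u^4 + 8*u^3 - 28*u^2 - 80*u + 195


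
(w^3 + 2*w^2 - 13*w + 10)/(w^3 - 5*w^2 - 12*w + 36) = (w^2 + 4*w - 5)/(w^2 - 3*w - 18)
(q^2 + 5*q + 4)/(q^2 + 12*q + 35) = (q^2 + 5*q + 4)/(q^2 + 12*q + 35)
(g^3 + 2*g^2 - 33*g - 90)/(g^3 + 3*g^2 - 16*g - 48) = (g^2 - g - 30)/(g^2 - 16)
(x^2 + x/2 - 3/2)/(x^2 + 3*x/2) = (x - 1)/x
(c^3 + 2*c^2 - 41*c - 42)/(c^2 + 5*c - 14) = (c^2 - 5*c - 6)/(c - 2)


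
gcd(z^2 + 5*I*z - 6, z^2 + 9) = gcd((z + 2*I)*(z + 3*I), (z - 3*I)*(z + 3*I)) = z + 3*I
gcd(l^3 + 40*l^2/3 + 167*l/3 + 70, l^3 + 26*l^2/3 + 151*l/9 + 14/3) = l^2 + 25*l/3 + 14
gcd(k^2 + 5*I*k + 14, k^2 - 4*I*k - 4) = k - 2*I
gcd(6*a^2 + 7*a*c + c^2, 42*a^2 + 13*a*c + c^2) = 6*a + c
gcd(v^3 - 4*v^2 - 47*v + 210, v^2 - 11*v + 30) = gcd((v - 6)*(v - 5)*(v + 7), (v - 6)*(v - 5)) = v^2 - 11*v + 30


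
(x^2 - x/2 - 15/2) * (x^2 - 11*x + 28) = x^4 - 23*x^3/2 + 26*x^2 + 137*x/2 - 210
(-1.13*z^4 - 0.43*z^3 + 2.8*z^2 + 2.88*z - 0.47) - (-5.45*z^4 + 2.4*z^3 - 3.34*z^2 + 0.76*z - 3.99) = 4.32*z^4 - 2.83*z^3 + 6.14*z^2 + 2.12*z + 3.52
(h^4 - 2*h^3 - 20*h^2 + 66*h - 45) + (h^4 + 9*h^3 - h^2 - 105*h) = 2*h^4 + 7*h^3 - 21*h^2 - 39*h - 45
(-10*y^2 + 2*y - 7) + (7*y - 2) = -10*y^2 + 9*y - 9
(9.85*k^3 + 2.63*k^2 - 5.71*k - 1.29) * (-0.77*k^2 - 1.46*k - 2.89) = -7.5845*k^5 - 16.4061*k^4 - 27.9096*k^3 + 1.7292*k^2 + 18.3853*k + 3.7281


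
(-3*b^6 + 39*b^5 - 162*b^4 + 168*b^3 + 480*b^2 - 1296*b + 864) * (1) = -3*b^6 + 39*b^5 - 162*b^4 + 168*b^3 + 480*b^2 - 1296*b + 864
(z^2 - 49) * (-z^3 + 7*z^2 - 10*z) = -z^5 + 7*z^4 + 39*z^3 - 343*z^2 + 490*z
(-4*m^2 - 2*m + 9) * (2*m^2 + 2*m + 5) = -8*m^4 - 12*m^3 - 6*m^2 + 8*m + 45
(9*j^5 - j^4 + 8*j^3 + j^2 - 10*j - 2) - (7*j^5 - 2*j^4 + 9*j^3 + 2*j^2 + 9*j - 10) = 2*j^5 + j^4 - j^3 - j^2 - 19*j + 8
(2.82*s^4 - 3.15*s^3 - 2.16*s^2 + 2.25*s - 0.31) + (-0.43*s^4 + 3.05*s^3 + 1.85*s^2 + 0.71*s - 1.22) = 2.39*s^4 - 0.1*s^3 - 0.31*s^2 + 2.96*s - 1.53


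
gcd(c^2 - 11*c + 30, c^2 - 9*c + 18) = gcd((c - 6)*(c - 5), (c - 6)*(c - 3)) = c - 6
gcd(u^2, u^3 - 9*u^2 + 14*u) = u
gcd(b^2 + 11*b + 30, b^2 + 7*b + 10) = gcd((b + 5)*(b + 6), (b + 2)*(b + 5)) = b + 5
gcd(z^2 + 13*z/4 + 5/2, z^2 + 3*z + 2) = z + 2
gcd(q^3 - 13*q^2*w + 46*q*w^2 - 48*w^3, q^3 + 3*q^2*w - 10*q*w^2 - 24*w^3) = q - 3*w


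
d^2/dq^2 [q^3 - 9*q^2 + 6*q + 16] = 6*q - 18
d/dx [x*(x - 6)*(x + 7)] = 3*x^2 + 2*x - 42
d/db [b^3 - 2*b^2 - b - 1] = 3*b^2 - 4*b - 1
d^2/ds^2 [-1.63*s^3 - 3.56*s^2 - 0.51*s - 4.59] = -9.78*s - 7.12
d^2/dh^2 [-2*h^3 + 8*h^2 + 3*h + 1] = 16 - 12*h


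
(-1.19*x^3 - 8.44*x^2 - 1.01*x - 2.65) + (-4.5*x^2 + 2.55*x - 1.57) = -1.19*x^3 - 12.94*x^2 + 1.54*x - 4.22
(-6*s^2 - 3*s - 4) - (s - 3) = -6*s^2 - 4*s - 1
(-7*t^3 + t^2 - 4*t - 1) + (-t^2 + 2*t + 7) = -7*t^3 - 2*t + 6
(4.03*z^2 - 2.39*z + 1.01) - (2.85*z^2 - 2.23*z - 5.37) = 1.18*z^2 - 0.16*z + 6.38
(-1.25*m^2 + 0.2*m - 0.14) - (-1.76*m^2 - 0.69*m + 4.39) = 0.51*m^2 + 0.89*m - 4.53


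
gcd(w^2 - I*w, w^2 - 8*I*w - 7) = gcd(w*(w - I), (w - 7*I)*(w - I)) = w - I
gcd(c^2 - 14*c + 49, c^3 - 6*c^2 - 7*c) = c - 7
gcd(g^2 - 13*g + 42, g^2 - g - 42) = g - 7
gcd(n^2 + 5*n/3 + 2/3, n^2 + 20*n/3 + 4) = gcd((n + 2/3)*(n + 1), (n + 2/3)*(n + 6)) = n + 2/3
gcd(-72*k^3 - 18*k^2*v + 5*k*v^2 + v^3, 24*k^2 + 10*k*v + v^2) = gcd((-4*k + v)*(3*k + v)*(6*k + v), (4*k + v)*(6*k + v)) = 6*k + v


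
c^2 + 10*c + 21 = (c + 3)*(c + 7)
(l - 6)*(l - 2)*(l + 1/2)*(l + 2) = l^4 - 11*l^3/2 - 7*l^2 + 22*l + 12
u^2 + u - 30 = (u - 5)*(u + 6)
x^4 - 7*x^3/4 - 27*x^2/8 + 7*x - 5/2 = (x - 2)*(x - 5/4)*(x - 1/2)*(x + 2)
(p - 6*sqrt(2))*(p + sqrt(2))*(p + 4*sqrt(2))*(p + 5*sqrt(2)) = p^4 + 4*sqrt(2)*p^3 - 62*p^2 - 308*sqrt(2)*p - 480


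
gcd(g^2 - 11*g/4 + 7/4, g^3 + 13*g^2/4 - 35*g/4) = g - 7/4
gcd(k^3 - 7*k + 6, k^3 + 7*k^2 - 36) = k^2 + k - 6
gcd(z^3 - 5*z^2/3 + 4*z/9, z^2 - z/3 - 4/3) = z - 4/3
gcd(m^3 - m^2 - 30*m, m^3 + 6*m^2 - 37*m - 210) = m^2 - m - 30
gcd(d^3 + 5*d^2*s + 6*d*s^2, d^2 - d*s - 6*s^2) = d + 2*s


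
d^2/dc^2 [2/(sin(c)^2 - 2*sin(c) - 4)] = 4*(2*sin(c)^4 - 3*sin(c)^3 + 7*sin(c)^2 + 2*sin(c) - 8)/(2*sin(c) + cos(c)^2 + 3)^3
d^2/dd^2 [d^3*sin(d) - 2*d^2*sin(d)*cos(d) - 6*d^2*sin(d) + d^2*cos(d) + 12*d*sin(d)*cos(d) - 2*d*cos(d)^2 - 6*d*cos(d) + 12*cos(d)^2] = -d^3*sin(d) + 6*d^2*sin(d) + 4*d^2*sin(2*d) + 5*d^2*cos(d) + 2*d*sin(d) - 24*d*sin(2*d) - 18*d*cos(d) - 4*d*cos(2*d) + 2*sin(2*d) + 2*cos(d)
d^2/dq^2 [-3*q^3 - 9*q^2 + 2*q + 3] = -18*q - 18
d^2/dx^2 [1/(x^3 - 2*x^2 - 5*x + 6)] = 2*((2 - 3*x)*(x^3 - 2*x^2 - 5*x + 6) + (-3*x^2 + 4*x + 5)^2)/(x^3 - 2*x^2 - 5*x + 6)^3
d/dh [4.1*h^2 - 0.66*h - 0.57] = 8.2*h - 0.66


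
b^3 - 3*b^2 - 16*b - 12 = (b - 6)*(b + 1)*(b + 2)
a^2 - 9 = (a - 3)*(a + 3)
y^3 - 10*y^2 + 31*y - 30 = (y - 5)*(y - 3)*(y - 2)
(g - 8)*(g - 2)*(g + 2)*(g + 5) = g^4 - 3*g^3 - 44*g^2 + 12*g + 160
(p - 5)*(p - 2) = p^2 - 7*p + 10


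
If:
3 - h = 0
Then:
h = 3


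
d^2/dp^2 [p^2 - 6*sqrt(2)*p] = 2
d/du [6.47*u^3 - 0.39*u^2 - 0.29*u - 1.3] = 19.41*u^2 - 0.78*u - 0.29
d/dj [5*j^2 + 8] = 10*j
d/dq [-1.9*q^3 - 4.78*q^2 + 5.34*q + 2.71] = -5.7*q^2 - 9.56*q + 5.34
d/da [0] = 0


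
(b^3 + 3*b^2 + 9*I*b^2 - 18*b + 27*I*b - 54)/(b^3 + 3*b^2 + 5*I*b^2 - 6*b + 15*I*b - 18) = (b + 6*I)/(b + 2*I)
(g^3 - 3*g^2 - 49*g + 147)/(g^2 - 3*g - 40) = (-g^3 + 3*g^2 + 49*g - 147)/(-g^2 + 3*g + 40)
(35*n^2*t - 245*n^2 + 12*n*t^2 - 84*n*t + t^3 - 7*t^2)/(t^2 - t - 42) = (35*n^2 + 12*n*t + t^2)/(t + 6)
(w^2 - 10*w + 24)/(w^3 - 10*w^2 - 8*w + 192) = (w - 4)/(w^2 - 4*w - 32)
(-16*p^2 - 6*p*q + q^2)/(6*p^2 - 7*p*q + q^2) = (-16*p^2 - 6*p*q + q^2)/(6*p^2 - 7*p*q + q^2)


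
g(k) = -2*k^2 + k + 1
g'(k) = 1 - 4*k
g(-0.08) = 0.91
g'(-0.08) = 1.32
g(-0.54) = -0.12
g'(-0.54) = 3.16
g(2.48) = -8.82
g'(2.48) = -8.92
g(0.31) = 1.12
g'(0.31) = -0.24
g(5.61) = -56.33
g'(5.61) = -21.44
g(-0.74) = -0.84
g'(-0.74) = 3.96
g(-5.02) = -54.42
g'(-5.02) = 21.08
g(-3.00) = -20.00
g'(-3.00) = 13.00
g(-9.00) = -170.00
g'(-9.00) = 37.00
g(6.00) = -65.00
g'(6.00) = -23.00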